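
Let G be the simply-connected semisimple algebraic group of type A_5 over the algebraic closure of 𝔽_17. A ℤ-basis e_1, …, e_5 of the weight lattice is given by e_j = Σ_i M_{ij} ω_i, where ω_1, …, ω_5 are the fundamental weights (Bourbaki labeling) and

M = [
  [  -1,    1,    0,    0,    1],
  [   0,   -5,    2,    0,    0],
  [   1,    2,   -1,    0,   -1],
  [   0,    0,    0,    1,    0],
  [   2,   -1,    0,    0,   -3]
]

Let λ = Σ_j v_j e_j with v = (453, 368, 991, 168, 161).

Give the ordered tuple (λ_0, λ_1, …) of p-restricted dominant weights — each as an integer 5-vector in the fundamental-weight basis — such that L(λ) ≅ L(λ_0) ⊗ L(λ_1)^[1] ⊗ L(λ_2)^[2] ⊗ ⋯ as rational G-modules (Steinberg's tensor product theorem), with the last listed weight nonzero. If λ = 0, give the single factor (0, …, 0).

Compute c_i = Σ_j M_{ij} v_j with v = (453, 368, 991, 168, 161):
  c_1 = (-1)·(453) + 1·368 + 0·991 + 0·168 + 1·161 = 76
  c_2 = 0·453 + (-5)·(368) + 2·991 + 0·168 + 0·161 = 142
  c_3 = 1·453 + 2·368 + (-1)·(991) + 0·168 + (-1)·(161) = 37
  c_4 = 0·453 + 0·368 + 0·991 + 1·168 + 0·161 = 168
  c_5 = 2·453 + (-1)·(368) + 0·991 + 0·168 + (-3)·(161) = 55
Writing each c_i in base p = 17:
  c_1 = 76 = 8·17^0 + 4·17^1
  c_2 = 142 = 6·17^0 + 8·17^1
  c_3 = 37 = 3·17^0 + 2·17^1
  c_4 = 168 = 15·17^0 + 9·17^1
  c_5 = 55 = 4·17^0 + 3·17^1
Factor λ_0 = (8, 6, 3, 15, 4)
Factor λ_1 = (4, 8, 2, 9, 3)

((8, 6, 3, 15, 4), (4, 8, 2, 9, 3))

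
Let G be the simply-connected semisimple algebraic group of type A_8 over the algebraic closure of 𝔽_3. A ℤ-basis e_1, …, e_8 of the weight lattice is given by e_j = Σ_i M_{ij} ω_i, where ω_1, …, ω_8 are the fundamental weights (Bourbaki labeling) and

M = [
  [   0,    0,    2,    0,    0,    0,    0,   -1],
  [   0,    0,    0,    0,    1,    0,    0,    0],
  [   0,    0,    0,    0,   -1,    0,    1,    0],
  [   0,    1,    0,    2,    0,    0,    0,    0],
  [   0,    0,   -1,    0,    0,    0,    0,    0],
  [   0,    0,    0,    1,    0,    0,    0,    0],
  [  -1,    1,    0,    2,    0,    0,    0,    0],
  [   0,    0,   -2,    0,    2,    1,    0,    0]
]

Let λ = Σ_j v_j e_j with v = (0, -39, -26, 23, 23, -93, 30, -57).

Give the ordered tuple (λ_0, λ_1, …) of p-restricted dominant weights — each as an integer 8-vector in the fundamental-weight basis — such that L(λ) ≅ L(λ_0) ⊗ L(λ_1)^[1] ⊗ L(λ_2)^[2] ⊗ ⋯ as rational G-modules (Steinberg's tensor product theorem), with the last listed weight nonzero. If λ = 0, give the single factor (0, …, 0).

((2, 2, 1, 1, 2, 2, 1, 2), (1, 1, 2, 2, 2, 1, 2, 1), (0, 2, 0, 0, 2, 2, 0, 0))

Change of basis e → ω: c = M·v where v = (0, -39, -26, 23, 23, -93, 30, -57):
  c_1 = (0)·(0) + (0)·(-39) + (2)·(-26) + (0)·(23) + (0)·(23) + (0)·(-93) + (0)·(30) + (-1)·(-57) = 5
  c_2 = (0)·(0) + (0)·(-39) + (0)·(-26) + (0)·(23) + (1)·(23) + (0)·(-93) + (0)·(30) + (0)·(-57) = 23
  c_3 = (0)·(0) + (0)·(-39) + (0)·(-26) + (0)·(23) + (-1)·(23) + (0)·(-93) + (1)·(30) + (0)·(-57) = 7
  c_4 = (0)·(0) + (1)·(-39) + (0)·(-26) + (2)·(23) + (0)·(23) + (0)·(-93) + (0)·(30) + (0)·(-57) = 7
  c_5 = (0)·(0) + (0)·(-39) + (-1)·(-26) + (0)·(23) + (0)·(23) + (0)·(-93) + (0)·(30) + (0)·(-57) = 26
  c_6 = (0)·(0) + (0)·(-39) + (0)·(-26) + (1)·(23) + (0)·(23) + (0)·(-93) + (0)·(30) + (0)·(-57) = 23
  c_7 = (-1)·(0) + (1)·(-39) + (0)·(-26) + (2)·(23) + (0)·(23) + (0)·(-93) + (0)·(30) + (0)·(-57) = 7
  c_8 = (0)·(0) + (0)·(-39) + (-2)·(-26) + (0)·(23) + (2)·(23) + (1)·(-93) + (0)·(30) + (0)·(-57) = 5
Base-3 expansion of each c_i:
  c_1 = 5 = 2·3^0 + 1·3^1
  c_2 = 23 = 2·3^0 + 1·3^1 + 2·3^2
  c_3 = 7 = 1·3^0 + 2·3^1
  c_4 = 7 = 1·3^0 + 2·3^1
  c_5 = 26 = 2·3^0 + 2·3^1 + 2·3^2
  c_6 = 23 = 2·3^0 + 1·3^1 + 2·3^2
  c_7 = 7 = 1·3^0 + 2·3^1
  c_8 = 5 = 2·3^0 + 1·3^1
λ_0 = (2, 2, 1, 1, 2, 2, 1, 2)
λ_1 = (1, 1, 2, 2, 2, 1, 2, 1)
λ_2 = (0, 2, 0, 0, 2, 2, 0, 0)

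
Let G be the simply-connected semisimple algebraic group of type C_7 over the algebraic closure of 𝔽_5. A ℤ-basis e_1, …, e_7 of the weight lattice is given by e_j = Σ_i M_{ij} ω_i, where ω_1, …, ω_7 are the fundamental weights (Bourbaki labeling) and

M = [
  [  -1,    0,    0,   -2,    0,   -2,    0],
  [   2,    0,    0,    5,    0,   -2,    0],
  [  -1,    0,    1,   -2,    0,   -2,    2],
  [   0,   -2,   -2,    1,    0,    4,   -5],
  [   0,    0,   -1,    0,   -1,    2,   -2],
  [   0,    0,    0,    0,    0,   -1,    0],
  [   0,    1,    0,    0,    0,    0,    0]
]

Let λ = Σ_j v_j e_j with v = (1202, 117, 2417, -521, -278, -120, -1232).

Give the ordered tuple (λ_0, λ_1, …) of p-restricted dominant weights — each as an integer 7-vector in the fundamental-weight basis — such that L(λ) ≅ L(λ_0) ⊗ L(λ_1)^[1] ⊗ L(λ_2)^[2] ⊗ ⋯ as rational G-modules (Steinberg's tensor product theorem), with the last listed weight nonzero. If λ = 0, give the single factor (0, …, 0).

Change of basis e → ω: c = M·v where v = (1202, 117, 2417, -521, -278, -120, -1232):
  c_1 = (-1)·(1202) + (0)·(117) + (0)·(2417) + (-2)·(-521) + (0)·(-278) + (-2)·(-120) + (0)·(-1232) = 80
  c_2 = (2)·(1202) + (0)·(117) + (0)·(2417) + (5)·(-521) + (0)·(-278) + (-2)·(-120) + (0)·(-1232) = 39
  c_3 = (-1)·(1202) + (0)·(117) + (1)·(2417) + (-2)·(-521) + (0)·(-278) + (-2)·(-120) + (2)·(-1232) = 33
  c_4 = (0)·(1202) + (-2)·(117) + (-2)·(2417) + (1)·(-521) + (0)·(-278) + (4)·(-120) + (-5)·(-1232) = 91
  c_5 = (0)·(1202) + (0)·(117) + (-1)·(2417) + (0)·(-521) + (-1)·(-278) + (2)·(-120) + (-2)·(-1232) = 85
  c_6 = (0)·(1202) + (0)·(117) + (0)·(2417) + (0)·(-521) + (0)·(-278) + (-1)·(-120) + (0)·(-1232) = 120
  c_7 = (0)·(1202) + (1)·(117) + (0)·(2417) + (0)·(-521) + (0)·(-278) + (0)·(-120) + (0)·(-1232) = 117
Expand coordinatewise in base 5:
  c_1 = 80 = 0·5^0 + 1·5^1 + 3·5^2
  c_2 = 39 = 4·5^0 + 2·5^1 + 1·5^2
  c_3 = 33 = 3·5^0 + 1·5^1 + 1·5^2
  c_4 = 91 = 1·5^0 + 3·5^1 + 3·5^2
  c_5 = 85 = 0·5^0 + 2·5^1 + 3·5^2
  c_6 = 120 = 0·5^0 + 4·5^1 + 4·5^2
  c_7 = 117 = 2·5^0 + 3·5^1 + 4·5^2
p-restricted factor λ_0 = (0, 4, 3, 1, 0, 0, 2)
p-restricted factor λ_1 = (1, 2, 1, 3, 2, 4, 3)
p-restricted factor λ_2 = (3, 1, 1, 3, 3, 4, 4)

((0, 4, 3, 1, 0, 0, 2), (1, 2, 1, 3, 2, 4, 3), (3, 1, 1, 3, 3, 4, 4))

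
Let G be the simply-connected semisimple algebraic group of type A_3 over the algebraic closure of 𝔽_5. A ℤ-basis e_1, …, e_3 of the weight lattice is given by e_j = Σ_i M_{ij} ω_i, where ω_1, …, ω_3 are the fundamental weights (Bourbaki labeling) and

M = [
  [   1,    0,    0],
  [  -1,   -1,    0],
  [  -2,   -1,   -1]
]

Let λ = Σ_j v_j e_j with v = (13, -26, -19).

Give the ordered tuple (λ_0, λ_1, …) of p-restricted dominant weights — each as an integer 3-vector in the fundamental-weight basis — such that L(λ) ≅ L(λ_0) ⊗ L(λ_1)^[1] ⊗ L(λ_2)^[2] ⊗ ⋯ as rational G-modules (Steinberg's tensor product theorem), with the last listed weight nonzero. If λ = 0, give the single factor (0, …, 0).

((3, 3, 4), (2, 2, 3))

Compute c_i = Σ_j M_{ij} v_j with v = (13, -26, -19):
  c_1 = 1·13 + (0)·(-26) + (0)·(-19) = 13
  c_2 = (-1)·(13) + (-1)·(-26) + (0)·(-19) = 13
  c_3 = (-2)·(13) + (-1)·(-26) + (-1)·(-19) = 19
p = 5; digits c_i = Σ_j d_{ij}·5^j, 0 ≤ d_{ij} < 5:
  c_1 = 13 = 3·5^0 + 2·5^1
  c_2 = 13 = 3·5^0 + 2·5^1
  c_3 = 19 = 4·5^0 + 3·5^1
p-restricted factor λ_0 = (3, 3, 4)
p-restricted factor λ_1 = (2, 2, 3)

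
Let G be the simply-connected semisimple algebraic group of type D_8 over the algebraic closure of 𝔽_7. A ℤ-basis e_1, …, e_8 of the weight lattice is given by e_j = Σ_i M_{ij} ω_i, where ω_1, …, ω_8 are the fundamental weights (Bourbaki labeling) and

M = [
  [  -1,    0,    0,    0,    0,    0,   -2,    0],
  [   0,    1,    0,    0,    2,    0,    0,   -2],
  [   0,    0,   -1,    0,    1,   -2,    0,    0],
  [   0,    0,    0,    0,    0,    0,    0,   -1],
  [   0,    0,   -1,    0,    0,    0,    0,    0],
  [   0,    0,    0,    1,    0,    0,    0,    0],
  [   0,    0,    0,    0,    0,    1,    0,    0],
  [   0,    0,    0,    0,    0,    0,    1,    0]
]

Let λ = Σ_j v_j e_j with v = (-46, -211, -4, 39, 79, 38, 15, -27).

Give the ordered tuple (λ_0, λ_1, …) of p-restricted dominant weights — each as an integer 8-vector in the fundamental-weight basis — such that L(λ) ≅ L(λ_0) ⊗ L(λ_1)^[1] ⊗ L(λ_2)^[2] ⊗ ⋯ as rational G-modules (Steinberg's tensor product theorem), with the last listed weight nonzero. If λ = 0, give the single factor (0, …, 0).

((2, 1, 0, 6, 4, 4, 3, 1), (2, 0, 1, 3, 0, 5, 5, 2))

ω-coordinates c = M·v, v = (-46, -211, -4, 39, 79, 38, 15, -27):
  c_1 = -1*-46 + 0*-211 + 0*-4 + 0*39 + 0*79 + 0*38 + -2*15 + 0*-27 = 16
  c_2 = 0*-46 + 1*-211 + 0*-4 + 0*39 + 2*79 + 0*38 + 0*15 + -2*-27 = 1
  c_3 = 0*-46 + 0*-211 + -1*-4 + 0*39 + 1*79 + -2*38 + 0*15 + 0*-27 = 7
  c_4 = 0*-46 + 0*-211 + 0*-4 + 0*39 + 0*79 + 0*38 + 0*15 + -1*-27 = 27
  c_5 = 0*-46 + 0*-211 + -1*-4 + 0*39 + 0*79 + 0*38 + 0*15 + 0*-27 = 4
  c_6 = 0*-46 + 0*-211 + 0*-4 + 1*39 + 0*79 + 0*38 + 0*15 + 0*-27 = 39
  c_7 = 0*-46 + 0*-211 + 0*-4 + 0*39 + 0*79 + 1*38 + 0*15 + 0*-27 = 38
  c_8 = 0*-46 + 0*-211 + 0*-4 + 0*39 + 0*79 + 0*38 + 1*15 + 0*-27 = 15
Writing each c_i in base p = 7:
  c_1 = 16 = 2·7^0 + 2·7^1
  c_2 = 1 = 1·7^0
  c_3 = 7 = 0·7^0 + 1·7^1
  c_4 = 27 = 6·7^0 + 3·7^1
  c_5 = 4 = 4·7^0
  c_6 = 39 = 4·7^0 + 5·7^1
  c_7 = 38 = 3·7^0 + 5·7^1
  c_8 = 15 = 1·7^0 + 2·7^1
p-restricted factor λ_0 = (2, 1, 0, 6, 4, 4, 3, 1)
p-restricted factor λ_1 = (2, 0, 1, 3, 0, 5, 5, 2)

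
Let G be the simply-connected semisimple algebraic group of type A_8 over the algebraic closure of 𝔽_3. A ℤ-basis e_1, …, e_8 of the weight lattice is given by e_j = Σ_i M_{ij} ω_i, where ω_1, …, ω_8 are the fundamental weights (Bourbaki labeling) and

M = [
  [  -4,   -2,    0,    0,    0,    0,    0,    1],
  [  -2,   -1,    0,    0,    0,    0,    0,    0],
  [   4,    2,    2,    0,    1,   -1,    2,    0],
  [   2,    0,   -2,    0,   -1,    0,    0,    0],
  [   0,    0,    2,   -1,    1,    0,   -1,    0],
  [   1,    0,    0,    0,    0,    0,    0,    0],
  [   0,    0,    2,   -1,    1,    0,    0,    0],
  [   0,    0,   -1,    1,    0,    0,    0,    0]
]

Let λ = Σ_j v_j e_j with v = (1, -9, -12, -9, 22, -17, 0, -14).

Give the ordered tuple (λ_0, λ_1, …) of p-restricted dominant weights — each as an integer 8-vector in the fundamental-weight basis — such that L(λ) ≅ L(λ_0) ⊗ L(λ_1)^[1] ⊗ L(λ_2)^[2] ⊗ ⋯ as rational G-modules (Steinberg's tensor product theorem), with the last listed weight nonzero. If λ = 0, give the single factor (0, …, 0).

Compute c_i = Σ_j M_{ij} v_j with v = (1, -9, -12, -9, 22, -17, 0, -14):
  c_1 = -4*1 + -2*-9 + 0*-12 + 0*-9 + 0*22 + 0*-17 + 0*0 + 1*-14 = 0
  c_2 = -2*1 + -1*-9 + 0*-12 + 0*-9 + 0*22 + 0*-17 + 0*0 + 0*-14 = 7
  c_3 = 4*1 + 2*-9 + 2*-12 + 0*-9 + 1*22 + -1*-17 + 2*0 + 0*-14 = 1
  c_4 = 2*1 + 0*-9 + -2*-12 + 0*-9 + -1*22 + 0*-17 + 0*0 + 0*-14 = 4
  c_5 = 0*1 + 0*-9 + 2*-12 + -1*-9 + 1*22 + 0*-17 + -1*0 + 0*-14 = 7
  c_6 = 1*1 + 0*-9 + 0*-12 + 0*-9 + 0*22 + 0*-17 + 0*0 + 0*-14 = 1
  c_7 = 0*1 + 0*-9 + 2*-12 + -1*-9 + 1*22 + 0*-17 + 0*0 + 0*-14 = 7
  c_8 = 0*1 + 0*-9 + -1*-12 + 1*-9 + 0*22 + 0*-17 + 0*0 + 0*-14 = 3
p = 3; digits c_i = Σ_j d_{ij}·3^j, 0 ≤ d_{ij} < 3:
  c_1 = 0
  c_2 = 7 = 1·3^0 + 2·3^1
  c_3 = 1 = 1·3^0
  c_4 = 4 = 1·3^0 + 1·3^1
  c_5 = 7 = 1·3^0 + 2·3^1
  c_6 = 1 = 1·3^0
  c_7 = 7 = 1·3^0 + 2·3^1
  c_8 = 3 = 0·3^0 + 1·3^1
Factor λ_0 = (0, 1, 1, 1, 1, 1, 1, 0)
Factor λ_1 = (0, 2, 0, 1, 2, 0, 2, 1)

((0, 1, 1, 1, 1, 1, 1, 0), (0, 2, 0, 1, 2, 0, 2, 1))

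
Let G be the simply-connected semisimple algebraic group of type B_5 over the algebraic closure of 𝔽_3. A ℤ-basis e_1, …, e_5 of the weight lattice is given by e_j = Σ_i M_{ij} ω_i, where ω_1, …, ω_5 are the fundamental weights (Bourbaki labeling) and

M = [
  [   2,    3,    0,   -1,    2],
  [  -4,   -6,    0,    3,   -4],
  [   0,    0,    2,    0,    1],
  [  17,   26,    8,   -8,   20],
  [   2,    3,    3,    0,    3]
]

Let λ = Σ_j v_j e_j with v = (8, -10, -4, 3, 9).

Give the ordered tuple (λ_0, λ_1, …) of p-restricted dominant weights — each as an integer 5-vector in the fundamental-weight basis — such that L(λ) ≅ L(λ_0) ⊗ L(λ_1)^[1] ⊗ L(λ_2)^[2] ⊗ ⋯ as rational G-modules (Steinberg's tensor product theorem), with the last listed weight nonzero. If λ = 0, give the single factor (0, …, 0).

Compute c_i = Σ_j M_{ij} v_j with v = (8, -10, -4, 3, 9):
  c_1 = (2)·(8) + (3)·(-10) + (0)·(-4) + (-1)·(3) + (2)·(9) = 1
  c_2 = (-4)·(8) + (-6)·(-10) + (0)·(-4) + (3)·(3) + (-4)·(9) = 1
  c_3 = (0)·(8) + (0)·(-10) + (2)·(-4) + (0)·(3) + (1)·(9) = 1
  c_4 = (17)·(8) + (26)·(-10) + (8)·(-4) + (-8)·(3) + (20)·(9) = 0
  c_5 = (2)·(8) + (3)·(-10) + (3)·(-4) + (0)·(3) + (3)·(9) = 1
Expand coordinatewise in base 3:
  c_1 = 1 = 1·3^0
  c_2 = 1 = 1·3^0
  c_3 = 1 = 1·3^0
  c_4 = 0
  c_5 = 1 = 1·3^0
λ_0 = (1, 1, 1, 0, 1)

((1, 1, 1, 0, 1),)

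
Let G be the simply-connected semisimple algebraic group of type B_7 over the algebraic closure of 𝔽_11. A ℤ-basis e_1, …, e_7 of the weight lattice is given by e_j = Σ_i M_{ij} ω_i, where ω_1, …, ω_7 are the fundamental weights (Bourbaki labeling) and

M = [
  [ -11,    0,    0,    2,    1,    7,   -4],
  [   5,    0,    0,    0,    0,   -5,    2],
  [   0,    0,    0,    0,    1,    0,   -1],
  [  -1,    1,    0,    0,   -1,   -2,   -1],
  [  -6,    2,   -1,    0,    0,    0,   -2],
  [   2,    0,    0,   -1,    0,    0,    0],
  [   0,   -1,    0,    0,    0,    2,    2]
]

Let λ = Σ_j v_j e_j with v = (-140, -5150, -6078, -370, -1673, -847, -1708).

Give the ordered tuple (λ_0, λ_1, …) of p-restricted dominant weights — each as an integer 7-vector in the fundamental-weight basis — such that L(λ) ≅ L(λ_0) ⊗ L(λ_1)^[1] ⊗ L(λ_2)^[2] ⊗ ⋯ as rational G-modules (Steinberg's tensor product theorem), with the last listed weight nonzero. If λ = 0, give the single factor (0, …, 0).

((8, 9, 2, 10, 1, 2, 7), (2, 10, 3, 5, 3, 8, 3))

In the fundamental-weight basis, λ has coordinates c = M·v (v = (-140, -5150, -6078, -370, -1673, -847, -1708)):
  c_1 = (-11)·(-140) + (0)·(-5150) + (0)·(-6078) + (2)·(-370) + (1)·(-1673) + (7)·(-847) + (-4)·(-1708) = 30
  c_2 = (5)·(-140) + (0)·(-5150) + (0)·(-6078) + (0)·(-370) + (0)·(-1673) + (-5)·(-847) + (2)·(-1708) = 119
  c_3 = (0)·(-140) + (0)·(-5150) + (0)·(-6078) + (0)·(-370) + (1)·(-1673) + (0)·(-847) + (-1)·(-1708) = 35
  c_4 = (-1)·(-140) + (1)·(-5150) + (0)·(-6078) + (0)·(-370) + (-1)·(-1673) + (-2)·(-847) + (-1)·(-1708) = 65
  c_5 = (-6)·(-140) + (2)·(-5150) + (-1)·(-6078) + (0)·(-370) + (0)·(-1673) + (0)·(-847) + (-2)·(-1708) = 34
  c_6 = (2)·(-140) + (0)·(-5150) + (0)·(-6078) + (-1)·(-370) + (0)·(-1673) + (0)·(-847) + (0)·(-1708) = 90
  c_7 = (0)·(-140) + (-1)·(-5150) + (0)·(-6078) + (0)·(-370) + (0)·(-1673) + (2)·(-847) + (2)·(-1708) = 40
p = 11; digits c_i = Σ_j d_{ij}·11^j, 0 ≤ d_{ij} < 11:
  c_1 = 30 = 8·11^0 + 2·11^1
  c_2 = 119 = 9·11^0 + 10·11^1
  c_3 = 35 = 2·11^0 + 3·11^1
  c_4 = 65 = 10·11^0 + 5·11^1
  c_5 = 34 = 1·11^0 + 3·11^1
  c_6 = 90 = 2·11^0 + 8·11^1
  c_7 = 40 = 7·11^0 + 3·11^1
p-restricted factor λ_0 = (8, 9, 2, 10, 1, 2, 7)
p-restricted factor λ_1 = (2, 10, 3, 5, 3, 8, 3)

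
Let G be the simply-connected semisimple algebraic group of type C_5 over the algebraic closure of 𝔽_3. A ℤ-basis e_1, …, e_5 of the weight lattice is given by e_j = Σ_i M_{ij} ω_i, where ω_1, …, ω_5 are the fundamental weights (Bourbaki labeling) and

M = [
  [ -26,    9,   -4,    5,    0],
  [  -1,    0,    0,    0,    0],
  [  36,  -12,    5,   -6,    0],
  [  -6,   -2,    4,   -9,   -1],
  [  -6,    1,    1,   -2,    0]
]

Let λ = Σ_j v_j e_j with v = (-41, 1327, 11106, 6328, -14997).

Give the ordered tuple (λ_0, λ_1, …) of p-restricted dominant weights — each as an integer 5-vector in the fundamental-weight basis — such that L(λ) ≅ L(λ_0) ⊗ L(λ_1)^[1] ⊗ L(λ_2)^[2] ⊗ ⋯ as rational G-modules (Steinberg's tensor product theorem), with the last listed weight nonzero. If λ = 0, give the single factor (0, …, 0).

ω-coordinates c = M·v, v = (-41, 1327, 11106, 6328, -14997):
  c_1 = (-26)·(-41) + (9)·(1327) + (-4)·(11106) + (5)·(6328) + (0)·(-14997) = 225
  c_2 = (-1)·(-41) + (0)·(1327) + (0)·(11106) + (0)·(6328) + (0)·(-14997) = 41
  c_3 = (36)·(-41) + (-12)·(1327) + (5)·(11106) + (-6)·(6328) + (0)·(-14997) = 162
  c_4 = (-6)·(-41) + (-2)·(1327) + (4)·(11106) + (-9)·(6328) + (-1)·(-14997) = 61
  c_5 = (-6)·(-41) + (1)·(1327) + (1)·(11106) + (-2)·(6328) + (0)·(-14997) = 23
p = 3; digits c_i = Σ_j d_{ij}·3^j, 0 ≤ d_{ij} < 3:
  c_1 = 225 = 0·3^0 + 0·3^1 + 1·3^2 + 2·3^3 + 2·3^4
  c_2 = 41 = 2·3^0 + 1·3^1 + 1·3^2 + 1·3^3
  c_3 = 162 = 0·3^0 + 0·3^1 + 0·3^2 + 0·3^3 + 2·3^4
  c_4 = 61 = 1·3^0 + 2·3^1 + 0·3^2 + 2·3^3
  c_5 = 23 = 2·3^0 + 1·3^1 + 2·3^2
Factor λ_0 = (0, 2, 0, 1, 2)
Factor λ_1 = (0, 1, 0, 2, 1)
Factor λ_2 = (1, 1, 0, 0, 2)
Factor λ_3 = (2, 1, 0, 2, 0)
Factor λ_4 = (2, 0, 2, 0, 0)

((0, 2, 0, 1, 2), (0, 1, 0, 2, 1), (1, 1, 0, 0, 2), (2, 1, 0, 2, 0), (2, 0, 2, 0, 0))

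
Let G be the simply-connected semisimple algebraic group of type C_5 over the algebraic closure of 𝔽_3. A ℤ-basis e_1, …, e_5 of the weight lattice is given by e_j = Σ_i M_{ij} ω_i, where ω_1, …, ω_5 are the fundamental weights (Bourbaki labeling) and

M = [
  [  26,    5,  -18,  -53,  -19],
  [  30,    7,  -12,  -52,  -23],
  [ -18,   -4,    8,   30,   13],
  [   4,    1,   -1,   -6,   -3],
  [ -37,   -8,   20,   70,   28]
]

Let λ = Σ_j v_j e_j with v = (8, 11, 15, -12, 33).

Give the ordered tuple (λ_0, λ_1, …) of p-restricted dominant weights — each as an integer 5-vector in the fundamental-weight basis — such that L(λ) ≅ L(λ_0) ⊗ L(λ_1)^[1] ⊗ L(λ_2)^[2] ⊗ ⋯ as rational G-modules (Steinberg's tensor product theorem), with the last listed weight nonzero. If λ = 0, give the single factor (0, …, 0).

Change of basis e → ω: c = M·v where v = (8, 11, 15, -12, 33):
  c_1 = 26·8 + 5·11 + (-18)·(15) + (-53)·(-12) + (-19)·(33) = 2
  c_2 = 30·8 + 7·11 + (-12)·(15) + (-52)·(-12) + (-23)·(33) = 2
  c_3 = (-18)·(8) + (-4)·(11) + 8·15 + (30)·(-12) + 13·33 = 1
  c_4 = 4·8 + 1·11 + (-1)·(15) + (-6)·(-12) + (-3)·(33) = 1
  c_5 = (-37)·(8) + (-8)·(11) + 20·15 + (70)·(-12) + 28·33 = 0
Writing each c_i in base p = 3:
  c_1 = 2 = 2·3^0
  c_2 = 2 = 2·3^0
  c_3 = 1 = 1·3^0
  c_4 = 1 = 1·3^0
  c_5 = 0
Factor λ_0 = (2, 2, 1, 1, 0)

((2, 2, 1, 1, 0),)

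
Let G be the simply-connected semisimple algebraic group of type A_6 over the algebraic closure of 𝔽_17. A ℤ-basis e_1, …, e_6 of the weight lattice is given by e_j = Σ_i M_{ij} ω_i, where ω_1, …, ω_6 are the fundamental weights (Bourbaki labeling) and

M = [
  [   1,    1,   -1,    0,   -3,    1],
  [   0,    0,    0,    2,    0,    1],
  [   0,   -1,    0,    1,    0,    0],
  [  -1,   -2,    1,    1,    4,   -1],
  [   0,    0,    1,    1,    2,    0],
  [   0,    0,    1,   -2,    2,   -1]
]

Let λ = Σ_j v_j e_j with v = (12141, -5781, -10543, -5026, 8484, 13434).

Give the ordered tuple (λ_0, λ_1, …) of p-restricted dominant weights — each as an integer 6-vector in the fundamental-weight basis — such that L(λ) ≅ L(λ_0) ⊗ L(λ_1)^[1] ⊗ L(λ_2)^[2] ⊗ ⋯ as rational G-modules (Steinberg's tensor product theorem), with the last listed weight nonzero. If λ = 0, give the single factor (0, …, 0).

Compute c_i = Σ_j M_{ij} v_j with v = (12141, -5781, -10543, -5026, 8484, 13434):
  c_1 = 1*12141 + 1*-5781 + -1*-10543 + 0*-5026 + -3*8484 + 1*13434 = 4885
  c_2 = 0*12141 + 0*-5781 + 0*-10543 + 2*-5026 + 0*8484 + 1*13434 = 3382
  c_3 = 0*12141 + -1*-5781 + 0*-10543 + 1*-5026 + 0*8484 + 0*13434 = 755
  c_4 = -1*12141 + -2*-5781 + 1*-10543 + 1*-5026 + 4*8484 + -1*13434 = 4354
  c_5 = 0*12141 + 0*-5781 + 1*-10543 + 1*-5026 + 2*8484 + 0*13434 = 1399
  c_6 = 0*12141 + 0*-5781 + 1*-10543 + -2*-5026 + 2*8484 + -1*13434 = 3043
Writing each c_i in base p = 17:
  c_1 = 4885 = 6·17^0 + 15·17^1 + 16·17^2
  c_2 = 3382 = 16·17^0 + 11·17^1 + 11·17^2
  c_3 = 755 = 7·17^0 + 10·17^1 + 2·17^2
  c_4 = 4354 = 2·17^0 + 1·17^1 + 15·17^2
  c_5 = 1399 = 5·17^0 + 14·17^1 + 4·17^2
  c_6 = 3043 = 0·17^0 + 9·17^1 + 10·17^2
p-restricted factor λ_0 = (6, 16, 7, 2, 5, 0)
p-restricted factor λ_1 = (15, 11, 10, 1, 14, 9)
p-restricted factor λ_2 = (16, 11, 2, 15, 4, 10)

((6, 16, 7, 2, 5, 0), (15, 11, 10, 1, 14, 9), (16, 11, 2, 15, 4, 10))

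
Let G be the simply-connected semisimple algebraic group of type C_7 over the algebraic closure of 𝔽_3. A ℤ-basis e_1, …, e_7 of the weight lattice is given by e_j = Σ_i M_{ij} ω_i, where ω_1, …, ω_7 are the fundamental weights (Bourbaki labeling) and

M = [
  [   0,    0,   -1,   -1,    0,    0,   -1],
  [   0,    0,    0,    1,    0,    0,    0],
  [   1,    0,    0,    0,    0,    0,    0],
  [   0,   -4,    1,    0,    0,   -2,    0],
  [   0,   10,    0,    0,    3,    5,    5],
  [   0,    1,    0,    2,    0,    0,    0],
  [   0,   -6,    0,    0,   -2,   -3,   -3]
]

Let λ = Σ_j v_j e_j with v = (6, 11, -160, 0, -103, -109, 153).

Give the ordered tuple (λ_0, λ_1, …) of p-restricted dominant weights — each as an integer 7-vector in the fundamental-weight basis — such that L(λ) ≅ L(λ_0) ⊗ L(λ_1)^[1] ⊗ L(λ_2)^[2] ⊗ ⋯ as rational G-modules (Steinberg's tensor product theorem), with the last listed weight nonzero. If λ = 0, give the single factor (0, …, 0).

Compute c_i = Σ_j M_{ij} v_j with v = (6, 11, -160, 0, -103, -109, 153):
  c_1 = (0)·(6) + (0)·(11) + (-1)·(-160) + (-1)·(0) + (0)·(-103) + (0)·(-109) + (-1)·(153) = 7
  c_2 = (0)·(6) + (0)·(11) + (0)·(-160) + (1)·(0) + (0)·(-103) + (0)·(-109) + (0)·(153) = 0
  c_3 = (1)·(6) + (0)·(11) + (0)·(-160) + (0)·(0) + (0)·(-103) + (0)·(-109) + (0)·(153) = 6
  c_4 = (0)·(6) + (-4)·(11) + (1)·(-160) + (0)·(0) + (0)·(-103) + (-2)·(-109) + (0)·(153) = 14
  c_5 = (0)·(6) + (10)·(11) + (0)·(-160) + (0)·(0) + (3)·(-103) + (5)·(-109) + (5)·(153) = 21
  c_6 = (0)·(6) + (1)·(11) + (0)·(-160) + (2)·(0) + (0)·(-103) + (0)·(-109) + (0)·(153) = 11
  c_7 = (0)·(6) + (-6)·(11) + (0)·(-160) + (0)·(0) + (-2)·(-103) + (-3)·(-109) + (-3)·(153) = 8
Base-3 expansion of each c_i:
  c_1 = 7 = 1·3^0 + 2·3^1
  c_2 = 0
  c_3 = 6 = 0·3^0 + 2·3^1
  c_4 = 14 = 2·3^0 + 1·3^1 + 1·3^2
  c_5 = 21 = 0·3^0 + 1·3^1 + 2·3^2
  c_6 = 11 = 2·3^0 + 0·3^1 + 1·3^2
  c_7 = 8 = 2·3^0 + 2·3^1
Factor λ_0 = (1, 0, 0, 2, 0, 2, 2)
Factor λ_1 = (2, 0, 2, 1, 1, 0, 2)
Factor λ_2 = (0, 0, 0, 1, 2, 1, 0)

((1, 0, 0, 2, 0, 2, 2), (2, 0, 2, 1, 1, 0, 2), (0, 0, 0, 1, 2, 1, 0))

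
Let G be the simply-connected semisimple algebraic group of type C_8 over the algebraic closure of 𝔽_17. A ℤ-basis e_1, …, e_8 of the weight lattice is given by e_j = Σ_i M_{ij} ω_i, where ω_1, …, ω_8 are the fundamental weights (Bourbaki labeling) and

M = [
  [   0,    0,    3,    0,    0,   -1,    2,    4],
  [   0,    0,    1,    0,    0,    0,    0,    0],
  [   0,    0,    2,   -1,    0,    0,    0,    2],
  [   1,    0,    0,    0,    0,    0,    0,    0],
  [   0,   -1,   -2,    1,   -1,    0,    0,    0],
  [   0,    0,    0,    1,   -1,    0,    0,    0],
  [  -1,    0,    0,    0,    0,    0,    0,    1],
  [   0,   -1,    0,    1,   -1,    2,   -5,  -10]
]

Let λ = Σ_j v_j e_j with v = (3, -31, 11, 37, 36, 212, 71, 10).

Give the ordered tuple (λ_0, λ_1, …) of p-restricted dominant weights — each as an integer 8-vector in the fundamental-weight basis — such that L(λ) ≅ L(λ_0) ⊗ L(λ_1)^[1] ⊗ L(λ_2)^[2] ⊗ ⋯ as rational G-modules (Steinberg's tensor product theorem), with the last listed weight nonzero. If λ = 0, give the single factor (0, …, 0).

((3, 11, 5, 3, 10, 1, 7, 1),)

Change of basis e → ω: c = M·v where v = (3, -31, 11, 37, 36, 212, 71, 10):
  c_1 = 0*3 + 0*-31 + 3*11 + 0*37 + 0*36 + -1*212 + 2*71 + 4*10 = 3
  c_2 = 0*3 + 0*-31 + 1*11 + 0*37 + 0*36 + 0*212 + 0*71 + 0*10 = 11
  c_3 = 0*3 + 0*-31 + 2*11 + -1*37 + 0*36 + 0*212 + 0*71 + 2*10 = 5
  c_4 = 1*3 + 0*-31 + 0*11 + 0*37 + 0*36 + 0*212 + 0*71 + 0*10 = 3
  c_5 = 0*3 + -1*-31 + -2*11 + 1*37 + -1*36 + 0*212 + 0*71 + 0*10 = 10
  c_6 = 0*3 + 0*-31 + 0*11 + 1*37 + -1*36 + 0*212 + 0*71 + 0*10 = 1
  c_7 = -1*3 + 0*-31 + 0*11 + 0*37 + 0*36 + 0*212 + 0*71 + 1*10 = 7
  c_8 = 0*3 + -1*-31 + 0*11 + 1*37 + -1*36 + 2*212 + -5*71 + -10*10 = 1
Writing each c_i in base p = 17:
  c_1 = 3 = 3·17^0
  c_2 = 11 = 11·17^0
  c_3 = 5 = 5·17^0
  c_4 = 3 = 3·17^0
  c_5 = 10 = 10·17^0
  c_6 = 1 = 1·17^0
  c_7 = 7 = 7·17^0
  c_8 = 1 = 1·17^0
λ_0 = (3, 11, 5, 3, 10, 1, 7, 1)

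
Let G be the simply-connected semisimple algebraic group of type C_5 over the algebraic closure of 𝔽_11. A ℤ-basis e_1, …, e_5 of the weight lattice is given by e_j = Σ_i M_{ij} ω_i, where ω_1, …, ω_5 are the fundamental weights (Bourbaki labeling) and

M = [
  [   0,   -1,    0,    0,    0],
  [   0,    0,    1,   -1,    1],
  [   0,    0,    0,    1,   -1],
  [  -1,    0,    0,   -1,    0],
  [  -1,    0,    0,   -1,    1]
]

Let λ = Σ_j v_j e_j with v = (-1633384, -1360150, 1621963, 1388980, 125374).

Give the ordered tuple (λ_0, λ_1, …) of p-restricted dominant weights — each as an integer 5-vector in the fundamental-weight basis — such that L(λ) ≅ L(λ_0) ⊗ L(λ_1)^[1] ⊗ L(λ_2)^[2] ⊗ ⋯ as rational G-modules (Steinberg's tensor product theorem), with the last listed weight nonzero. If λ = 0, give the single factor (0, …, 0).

Compute c_i = Σ_j M_{ij} v_j with v = (-1633384, -1360150, 1621963, 1388980, 125374):
  c_1 = (0)·(-1633384) + (-1)·(-1360150) + (0)·(1621963) + (0)·(1388980) + (0)·(125374) = 1360150
  c_2 = (0)·(-1633384) + (0)·(-1360150) + (1)·(1621963) + (-1)·(1388980) + (1)·(125374) = 358357
  c_3 = (0)·(-1633384) + (0)·(-1360150) + (0)·(1621963) + (1)·(1388980) + (-1)·(125374) = 1263606
  c_4 = (-1)·(-1633384) + (0)·(-1360150) + (0)·(1621963) + (-1)·(1388980) + (0)·(125374) = 244404
  c_5 = (-1)·(-1633384) + (0)·(-1360150) + (0)·(1621963) + (-1)·(1388980) + (1)·(125374) = 369778
Writing each c_i in base p = 11:
  c_1 = 1360150 = 0·11^0 + 10·11^1 + 9·11^2 + 9·11^3 + 4·11^4 + 8·11^5
  c_2 = 358357 = 10·11^0 + 6·11^1 + 2·11^2 + 5·11^3 + 2·11^4 + 2·11^5
  c_3 = 1263606 = 3·11^0 + 0·11^1 + 4·11^2 + 3·11^3 + 9·11^4 + 7·11^5
  c_4 = 244404 = 6·11^0 + 9·11^1 + 6·11^2 + 7·11^3 + 5·11^4 + 1·11^5
  c_5 = 369778 = 2·11^0 + 0·11^1 + 9·11^2 + 2·11^3 + 3·11^4 + 2·11^5
λ_0 = (0, 10, 3, 6, 2)
λ_1 = (10, 6, 0, 9, 0)
λ_2 = (9, 2, 4, 6, 9)
λ_3 = (9, 5, 3, 7, 2)
λ_4 = (4, 2, 9, 5, 3)
λ_5 = (8, 2, 7, 1, 2)

((0, 10, 3, 6, 2), (10, 6, 0, 9, 0), (9, 2, 4, 6, 9), (9, 5, 3, 7, 2), (4, 2, 9, 5, 3), (8, 2, 7, 1, 2))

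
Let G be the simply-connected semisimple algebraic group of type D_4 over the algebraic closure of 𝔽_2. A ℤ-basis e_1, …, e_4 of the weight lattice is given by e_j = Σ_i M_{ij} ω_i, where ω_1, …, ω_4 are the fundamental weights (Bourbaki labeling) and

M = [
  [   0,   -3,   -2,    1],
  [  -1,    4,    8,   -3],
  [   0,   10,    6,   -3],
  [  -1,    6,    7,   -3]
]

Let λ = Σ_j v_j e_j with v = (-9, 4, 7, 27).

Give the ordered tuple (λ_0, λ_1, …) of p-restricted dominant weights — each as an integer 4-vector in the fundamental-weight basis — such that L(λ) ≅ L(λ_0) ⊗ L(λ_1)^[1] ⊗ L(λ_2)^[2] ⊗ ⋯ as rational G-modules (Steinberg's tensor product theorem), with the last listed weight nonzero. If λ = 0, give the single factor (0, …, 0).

Change of basis e → ω: c = M·v where v = (-9, 4, 7, 27):
  c_1 = (0)·(-9) + (-3)·(4) + (-2)·(7) + (1)·(27) = 1
  c_2 = (-1)·(-9) + (4)·(4) + (8)·(7) + (-3)·(27) = 0
  c_3 = (0)·(-9) + (10)·(4) + (6)·(7) + (-3)·(27) = 1
  c_4 = (-1)·(-9) + (6)·(4) + (7)·(7) + (-3)·(27) = 1
Expand coordinatewise in base 2:
  c_1 = 1 = 1·2^0
  c_2 = 0
  c_3 = 1 = 1·2^0
  c_4 = 1 = 1·2^0
p-restricted factor λ_0 = (1, 0, 1, 1)

((1, 0, 1, 1),)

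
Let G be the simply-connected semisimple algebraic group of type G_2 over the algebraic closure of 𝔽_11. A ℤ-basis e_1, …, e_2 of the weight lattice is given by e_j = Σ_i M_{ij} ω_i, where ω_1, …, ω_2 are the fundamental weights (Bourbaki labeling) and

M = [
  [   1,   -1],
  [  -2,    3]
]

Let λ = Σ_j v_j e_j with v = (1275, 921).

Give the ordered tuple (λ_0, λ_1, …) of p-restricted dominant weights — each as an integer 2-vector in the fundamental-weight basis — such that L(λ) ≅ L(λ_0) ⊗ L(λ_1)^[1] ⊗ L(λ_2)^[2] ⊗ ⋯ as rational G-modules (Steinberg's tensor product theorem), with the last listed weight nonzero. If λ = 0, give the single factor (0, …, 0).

ω-coordinates c = M·v, v = (1275, 921):
  c_1 = (1)·(1275) + (-1)·(921) = 354
  c_2 = (-2)·(1275) + (3)·(921) = 213
Base-11 expansion of each c_i:
  c_1 = 354 = 2·11^0 + 10·11^1 + 2·11^2
  c_2 = 213 = 4·11^0 + 8·11^1 + 1·11^2
Factor λ_0 = (2, 4)
Factor λ_1 = (10, 8)
Factor λ_2 = (2, 1)

((2, 4), (10, 8), (2, 1))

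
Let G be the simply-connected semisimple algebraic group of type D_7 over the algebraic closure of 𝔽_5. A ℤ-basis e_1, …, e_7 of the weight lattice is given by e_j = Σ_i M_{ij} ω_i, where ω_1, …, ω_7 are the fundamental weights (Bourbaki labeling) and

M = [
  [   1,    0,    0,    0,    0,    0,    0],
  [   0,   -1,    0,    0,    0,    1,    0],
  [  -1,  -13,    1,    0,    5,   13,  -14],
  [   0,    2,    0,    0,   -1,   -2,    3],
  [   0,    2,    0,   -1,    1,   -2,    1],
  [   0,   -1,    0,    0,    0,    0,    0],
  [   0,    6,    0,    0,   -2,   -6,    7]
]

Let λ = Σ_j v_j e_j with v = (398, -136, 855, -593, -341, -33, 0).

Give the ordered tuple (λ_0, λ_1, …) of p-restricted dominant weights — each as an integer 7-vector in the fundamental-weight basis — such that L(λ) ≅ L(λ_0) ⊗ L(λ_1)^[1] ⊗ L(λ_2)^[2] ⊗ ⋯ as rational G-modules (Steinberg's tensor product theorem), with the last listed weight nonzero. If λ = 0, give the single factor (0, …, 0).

((3, 3, 1, 0, 1, 1, 4), (4, 0, 3, 2, 4, 2, 2), (0, 4, 3, 0, 1, 0, 2), (3, 0, 0, 1, 0, 1, 0))

Compute c_i = Σ_j M_{ij} v_j with v = (398, -136, 855, -593, -341, -33, 0):
  c_1 = 1·398 + (0)·(-136) + 0·855 + (0)·(-593) + (0)·(-341) + (0)·(-33) + 0·0 = 398
  c_2 = 0·398 + (-1)·(-136) + 0·855 + (0)·(-593) + (0)·(-341) + (1)·(-33) + 0·0 = 103
  c_3 = (-1)·(398) + (-13)·(-136) + 1·855 + (0)·(-593) + (5)·(-341) + (13)·(-33) + (-14)·(0) = 91
  c_4 = 0·398 + (2)·(-136) + 0·855 + (0)·(-593) + (-1)·(-341) + (-2)·(-33) + 3·0 = 135
  c_5 = 0·398 + (2)·(-136) + 0·855 + (-1)·(-593) + (1)·(-341) + (-2)·(-33) + 1·0 = 46
  c_6 = 0·398 + (-1)·(-136) + 0·855 + (0)·(-593) + (0)·(-341) + (0)·(-33) + 0·0 = 136
  c_7 = 0·398 + (6)·(-136) + 0·855 + (0)·(-593) + (-2)·(-341) + (-6)·(-33) + 7·0 = 64
Expand coordinatewise in base 5:
  c_1 = 398 = 3·5^0 + 4·5^1 + 0·5^2 + 3·5^3
  c_2 = 103 = 3·5^0 + 0·5^1 + 4·5^2
  c_3 = 91 = 1·5^0 + 3·5^1 + 3·5^2
  c_4 = 135 = 0·5^0 + 2·5^1 + 0·5^2 + 1·5^3
  c_5 = 46 = 1·5^0 + 4·5^1 + 1·5^2
  c_6 = 136 = 1·5^0 + 2·5^1 + 0·5^2 + 1·5^3
  c_7 = 64 = 4·5^0 + 2·5^1 + 2·5^2
p-restricted factor λ_0 = (3, 3, 1, 0, 1, 1, 4)
p-restricted factor λ_1 = (4, 0, 3, 2, 4, 2, 2)
p-restricted factor λ_2 = (0, 4, 3, 0, 1, 0, 2)
p-restricted factor λ_3 = (3, 0, 0, 1, 0, 1, 0)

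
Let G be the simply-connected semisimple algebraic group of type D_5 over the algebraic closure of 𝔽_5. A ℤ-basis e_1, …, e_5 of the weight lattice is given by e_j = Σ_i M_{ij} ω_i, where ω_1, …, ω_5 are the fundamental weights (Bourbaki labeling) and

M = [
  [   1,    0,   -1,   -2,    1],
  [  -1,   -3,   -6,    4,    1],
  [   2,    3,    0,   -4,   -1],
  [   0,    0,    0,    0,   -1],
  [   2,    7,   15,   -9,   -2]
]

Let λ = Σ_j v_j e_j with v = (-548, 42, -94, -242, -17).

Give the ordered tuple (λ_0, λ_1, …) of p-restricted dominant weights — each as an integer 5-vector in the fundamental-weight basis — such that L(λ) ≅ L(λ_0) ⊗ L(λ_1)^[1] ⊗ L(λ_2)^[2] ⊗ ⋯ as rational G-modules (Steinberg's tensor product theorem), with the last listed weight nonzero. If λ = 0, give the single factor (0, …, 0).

((3, 1, 0, 2, 0), (2, 0, 3, 3, 0))

Converting to the ω-basis (c_i = row i of M dotted with v = (-548, 42, -94, -242, -17)):
  c_1 = (1)·(-548) + 0·42 + (-1)·(-94) + (-2)·(-242) + (1)·(-17) = 13
  c_2 = (-1)·(-548) + (-3)·(42) + (-6)·(-94) + (4)·(-242) + (1)·(-17) = 1
  c_3 = (2)·(-548) + 3·42 + (0)·(-94) + (-4)·(-242) + (-1)·(-17) = 15
  c_4 = (0)·(-548) + 0·42 + (0)·(-94) + (0)·(-242) + (-1)·(-17) = 17
  c_5 = (2)·(-548) + 7·42 + (15)·(-94) + (-9)·(-242) + (-2)·(-17) = 0
Base-5 expansion of each c_i:
  c_1 = 13 = 3·5^0 + 2·5^1
  c_2 = 1 = 1·5^0
  c_3 = 15 = 0·5^0 + 3·5^1
  c_4 = 17 = 2·5^0 + 3·5^1
  c_5 = 0
p-restricted factor λ_0 = (3, 1, 0, 2, 0)
p-restricted factor λ_1 = (2, 0, 3, 3, 0)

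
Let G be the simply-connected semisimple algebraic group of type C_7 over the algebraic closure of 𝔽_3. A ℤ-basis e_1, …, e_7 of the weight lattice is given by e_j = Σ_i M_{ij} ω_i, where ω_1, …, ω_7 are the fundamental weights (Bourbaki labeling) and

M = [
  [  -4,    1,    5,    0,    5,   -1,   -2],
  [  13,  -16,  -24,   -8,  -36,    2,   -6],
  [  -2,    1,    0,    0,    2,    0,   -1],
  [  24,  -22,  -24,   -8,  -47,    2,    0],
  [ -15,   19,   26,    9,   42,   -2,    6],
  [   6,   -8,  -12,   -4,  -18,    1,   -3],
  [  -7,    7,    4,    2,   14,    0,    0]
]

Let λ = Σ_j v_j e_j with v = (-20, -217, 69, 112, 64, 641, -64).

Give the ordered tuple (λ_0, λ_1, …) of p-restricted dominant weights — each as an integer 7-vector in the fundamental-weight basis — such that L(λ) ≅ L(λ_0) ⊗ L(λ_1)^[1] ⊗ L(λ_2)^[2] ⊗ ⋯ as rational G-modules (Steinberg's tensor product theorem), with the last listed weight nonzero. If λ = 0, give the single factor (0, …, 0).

((0, 1, 0, 1, 1, 0, 2), (2, 1, 2, 2, 0, 1, 2), (1, 2, 1, 1, 0, 2, 1))

Compute c_i = Σ_j M_{ij} v_j with v = (-20, -217, 69, 112, 64, 641, -64):
  c_1 = (-4)·(-20) + (1)·(-217) + 5·69 + 0·112 + 5·64 + (-1)·(641) + (-2)·(-64) = 15
  c_2 = (13)·(-20) + (-16)·(-217) + (-24)·(69) + (-8)·(112) + (-36)·(64) + 2·641 + (-6)·(-64) = 22
  c_3 = (-2)·(-20) + (1)·(-217) + 0·69 + 0·112 + 2·64 + 0·641 + (-1)·(-64) = 15
  c_4 = (24)·(-20) + (-22)·(-217) + (-24)·(69) + (-8)·(112) + (-47)·(64) + 2·641 + (0)·(-64) = 16
  c_5 = (-15)·(-20) + (19)·(-217) + 26·69 + 9·112 + 42·64 + (-2)·(641) + (6)·(-64) = 1
  c_6 = (6)·(-20) + (-8)·(-217) + (-12)·(69) + (-4)·(112) + (-18)·(64) + 1·641 + (-3)·(-64) = 21
  c_7 = (-7)·(-20) + (7)·(-217) + 4·69 + 2·112 + 14·64 + 0·641 + (0)·(-64) = 17
Base-3 expansion of each c_i:
  c_1 = 15 = 0·3^0 + 2·3^1 + 1·3^2
  c_2 = 22 = 1·3^0 + 1·3^1 + 2·3^2
  c_3 = 15 = 0·3^0 + 2·3^1 + 1·3^2
  c_4 = 16 = 1·3^0 + 2·3^1 + 1·3^2
  c_5 = 1 = 1·3^0
  c_6 = 21 = 0·3^0 + 1·3^1 + 2·3^2
  c_7 = 17 = 2·3^0 + 2·3^1 + 1·3^2
Factor λ_0 = (0, 1, 0, 1, 1, 0, 2)
Factor λ_1 = (2, 1, 2, 2, 0, 1, 2)
Factor λ_2 = (1, 2, 1, 1, 0, 2, 1)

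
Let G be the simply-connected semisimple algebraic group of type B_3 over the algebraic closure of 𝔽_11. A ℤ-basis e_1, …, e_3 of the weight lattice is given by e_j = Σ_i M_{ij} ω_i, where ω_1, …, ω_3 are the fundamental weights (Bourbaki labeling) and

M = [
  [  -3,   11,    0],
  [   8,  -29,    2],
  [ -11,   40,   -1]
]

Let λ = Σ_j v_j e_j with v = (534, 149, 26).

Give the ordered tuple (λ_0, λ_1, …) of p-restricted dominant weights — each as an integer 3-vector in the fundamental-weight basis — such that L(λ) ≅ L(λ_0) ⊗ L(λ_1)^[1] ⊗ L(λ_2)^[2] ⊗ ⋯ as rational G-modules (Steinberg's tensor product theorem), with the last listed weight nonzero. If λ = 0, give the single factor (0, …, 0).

((4, 3, 5), (3, 0, 5))

Converting to the ω-basis (c_i = row i of M dotted with v = (534, 149, 26)):
  c_1 = -3*534 + 11*149 + 0*26 = 37
  c_2 = 8*534 + -29*149 + 2*26 = 3
  c_3 = -11*534 + 40*149 + -1*26 = 60
Base-11 expansion of each c_i:
  c_1 = 37 = 4·11^0 + 3·11^1
  c_2 = 3 = 3·11^0
  c_3 = 60 = 5·11^0 + 5·11^1
p-restricted factor λ_0 = (4, 3, 5)
p-restricted factor λ_1 = (3, 0, 5)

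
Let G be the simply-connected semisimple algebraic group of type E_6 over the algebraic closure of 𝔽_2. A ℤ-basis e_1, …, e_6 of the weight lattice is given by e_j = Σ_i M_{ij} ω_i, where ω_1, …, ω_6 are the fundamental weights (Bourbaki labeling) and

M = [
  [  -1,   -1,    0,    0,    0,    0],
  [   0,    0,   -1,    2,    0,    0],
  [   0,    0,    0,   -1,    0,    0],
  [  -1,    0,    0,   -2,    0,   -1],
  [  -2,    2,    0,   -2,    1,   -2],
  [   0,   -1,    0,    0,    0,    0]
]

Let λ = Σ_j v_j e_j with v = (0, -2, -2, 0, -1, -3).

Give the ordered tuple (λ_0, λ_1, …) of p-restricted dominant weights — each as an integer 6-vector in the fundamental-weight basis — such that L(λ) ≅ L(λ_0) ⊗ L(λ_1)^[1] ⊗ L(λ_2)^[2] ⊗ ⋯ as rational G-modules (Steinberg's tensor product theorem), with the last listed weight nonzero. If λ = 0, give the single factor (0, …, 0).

((0, 0, 0, 1, 1, 0), (1, 1, 0, 1, 0, 1))

ω-coordinates c = M·v, v = (0, -2, -2, 0, -1, -3):
  c_1 = (-1)·(0) + (-1)·(-2) + (0)·(-2) + (0)·(0) + (0)·(-1) + (0)·(-3) = 2
  c_2 = (0)·(0) + (0)·(-2) + (-1)·(-2) + (2)·(0) + (0)·(-1) + (0)·(-3) = 2
  c_3 = (0)·(0) + (0)·(-2) + (0)·(-2) + (-1)·(0) + (0)·(-1) + (0)·(-3) = 0
  c_4 = (-1)·(0) + (0)·(-2) + (0)·(-2) + (-2)·(0) + (0)·(-1) + (-1)·(-3) = 3
  c_5 = (-2)·(0) + (2)·(-2) + (0)·(-2) + (-2)·(0) + (1)·(-1) + (-2)·(-3) = 1
  c_6 = (0)·(0) + (-1)·(-2) + (0)·(-2) + (0)·(0) + (0)·(-1) + (0)·(-3) = 2
Writing each c_i in base p = 2:
  c_1 = 2 = 0·2^0 + 1·2^1
  c_2 = 2 = 0·2^0 + 1·2^1
  c_3 = 0
  c_4 = 3 = 1·2^0 + 1·2^1
  c_5 = 1 = 1·2^0
  c_6 = 2 = 0·2^0 + 1·2^1
λ_0 = (0, 0, 0, 1, 1, 0)
λ_1 = (1, 1, 0, 1, 0, 1)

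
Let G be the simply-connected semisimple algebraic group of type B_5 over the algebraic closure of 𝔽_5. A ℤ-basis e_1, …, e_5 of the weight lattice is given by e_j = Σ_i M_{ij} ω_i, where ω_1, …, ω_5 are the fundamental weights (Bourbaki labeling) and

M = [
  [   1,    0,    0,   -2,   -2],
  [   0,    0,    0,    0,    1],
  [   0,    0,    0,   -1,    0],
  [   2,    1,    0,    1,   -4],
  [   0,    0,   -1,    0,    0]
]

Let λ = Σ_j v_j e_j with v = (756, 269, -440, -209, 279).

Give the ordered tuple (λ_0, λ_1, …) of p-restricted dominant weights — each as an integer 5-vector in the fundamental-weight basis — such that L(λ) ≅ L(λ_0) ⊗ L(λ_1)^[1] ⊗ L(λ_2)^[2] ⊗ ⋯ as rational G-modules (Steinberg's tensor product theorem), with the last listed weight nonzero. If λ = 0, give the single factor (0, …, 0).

Compute c_i = Σ_j M_{ij} v_j with v = (756, 269, -440, -209, 279):
  c_1 = 1*756 + 0*269 + 0*-440 + -2*-209 + -2*279 = 616
  c_2 = 0*756 + 0*269 + 0*-440 + 0*-209 + 1*279 = 279
  c_3 = 0*756 + 0*269 + 0*-440 + -1*-209 + 0*279 = 209
  c_4 = 2*756 + 1*269 + 0*-440 + 1*-209 + -4*279 = 456
  c_5 = 0*756 + 0*269 + -1*-440 + 0*-209 + 0*279 = 440
Expand coordinatewise in base 5:
  c_1 = 616 = 1·5^0 + 3·5^1 + 4·5^2 + 4·5^3
  c_2 = 279 = 4·5^0 + 0·5^1 + 1·5^2 + 2·5^3
  c_3 = 209 = 4·5^0 + 1·5^1 + 3·5^2 + 1·5^3
  c_4 = 456 = 1·5^0 + 1·5^1 + 3·5^2 + 3·5^3
  c_5 = 440 = 0·5^0 + 3·5^1 + 2·5^2 + 3·5^3
λ_0 = (1, 4, 4, 1, 0)
λ_1 = (3, 0, 1, 1, 3)
λ_2 = (4, 1, 3, 3, 2)
λ_3 = (4, 2, 1, 3, 3)

((1, 4, 4, 1, 0), (3, 0, 1, 1, 3), (4, 1, 3, 3, 2), (4, 2, 1, 3, 3))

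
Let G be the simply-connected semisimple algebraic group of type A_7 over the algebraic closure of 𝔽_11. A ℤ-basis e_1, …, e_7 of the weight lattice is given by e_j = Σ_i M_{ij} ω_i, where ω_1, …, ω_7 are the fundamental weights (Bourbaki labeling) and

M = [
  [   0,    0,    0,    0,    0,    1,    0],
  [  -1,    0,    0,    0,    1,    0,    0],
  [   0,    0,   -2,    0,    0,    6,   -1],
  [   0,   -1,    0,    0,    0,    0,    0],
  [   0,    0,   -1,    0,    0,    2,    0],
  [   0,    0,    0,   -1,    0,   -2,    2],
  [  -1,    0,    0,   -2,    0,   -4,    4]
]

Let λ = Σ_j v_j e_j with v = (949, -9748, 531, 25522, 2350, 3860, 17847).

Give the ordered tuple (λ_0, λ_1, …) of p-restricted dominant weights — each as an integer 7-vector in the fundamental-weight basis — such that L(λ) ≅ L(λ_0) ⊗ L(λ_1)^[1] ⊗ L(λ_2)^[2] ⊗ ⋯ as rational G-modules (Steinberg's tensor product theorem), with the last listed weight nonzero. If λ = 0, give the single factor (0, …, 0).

((10, 4, 5, 2, 6, 10, 6), (9, 6, 1, 6, 4, 2, 7), (9, 0, 2, 3, 4, 9, 10), (2, 1, 3, 7, 5, 1, 2))

Change of basis e → ω: c = M·v where v = (949, -9748, 531, 25522, 2350, 3860, 17847):
  c_1 = (0)·(949) + (0)·(-9748) + (0)·(531) + (0)·(25522) + (0)·(2350) + (1)·(3860) + (0)·(17847) = 3860
  c_2 = (-1)·(949) + (0)·(-9748) + (0)·(531) + (0)·(25522) + (1)·(2350) + (0)·(3860) + (0)·(17847) = 1401
  c_3 = (0)·(949) + (0)·(-9748) + (-2)·(531) + (0)·(25522) + (0)·(2350) + (6)·(3860) + (-1)·(17847) = 4251
  c_4 = (0)·(949) + (-1)·(-9748) + (0)·(531) + (0)·(25522) + (0)·(2350) + (0)·(3860) + (0)·(17847) = 9748
  c_5 = (0)·(949) + (0)·(-9748) + (-1)·(531) + (0)·(25522) + (0)·(2350) + (2)·(3860) + (0)·(17847) = 7189
  c_6 = (0)·(949) + (0)·(-9748) + (0)·(531) + (-1)·(25522) + (0)·(2350) + (-2)·(3860) + (2)·(17847) = 2452
  c_7 = (-1)·(949) + (0)·(-9748) + (0)·(531) + (-2)·(25522) + (0)·(2350) + (-4)·(3860) + (4)·(17847) = 3955
p = 11; digits c_i = Σ_j d_{ij}·11^j, 0 ≤ d_{ij} < 11:
  c_1 = 3860 = 10·11^0 + 9·11^1 + 9·11^2 + 2·11^3
  c_2 = 1401 = 4·11^0 + 6·11^1 + 0·11^2 + 1·11^3
  c_3 = 4251 = 5·11^0 + 1·11^1 + 2·11^2 + 3·11^3
  c_4 = 9748 = 2·11^0 + 6·11^1 + 3·11^2 + 7·11^3
  c_5 = 7189 = 6·11^0 + 4·11^1 + 4·11^2 + 5·11^3
  c_6 = 2452 = 10·11^0 + 2·11^1 + 9·11^2 + 1·11^3
  c_7 = 3955 = 6·11^0 + 7·11^1 + 10·11^2 + 2·11^3
λ_0 = (10, 4, 5, 2, 6, 10, 6)
λ_1 = (9, 6, 1, 6, 4, 2, 7)
λ_2 = (9, 0, 2, 3, 4, 9, 10)
λ_3 = (2, 1, 3, 7, 5, 1, 2)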